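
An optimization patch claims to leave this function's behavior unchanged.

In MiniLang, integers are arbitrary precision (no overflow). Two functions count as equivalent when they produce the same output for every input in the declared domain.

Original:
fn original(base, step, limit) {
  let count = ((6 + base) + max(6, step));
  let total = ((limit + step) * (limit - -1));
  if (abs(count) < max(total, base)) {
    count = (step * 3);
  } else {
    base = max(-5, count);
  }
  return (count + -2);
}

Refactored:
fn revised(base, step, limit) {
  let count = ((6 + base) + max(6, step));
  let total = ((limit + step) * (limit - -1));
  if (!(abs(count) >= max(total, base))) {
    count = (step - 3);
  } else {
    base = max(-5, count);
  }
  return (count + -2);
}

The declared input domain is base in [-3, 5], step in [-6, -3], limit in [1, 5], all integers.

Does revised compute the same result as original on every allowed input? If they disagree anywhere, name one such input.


Try base=-3, step=-3, limit=5.
original: count becomes 9; next total becomes 12; next (abs(count) < max(total, base)) evaluates to true; next count becomes -9; next final value -11
revised: count becomes 9; next total becomes 12; next (!(abs(count) >= max(total, base))) evaluates to true; next count becomes -6; next final value -8
-11 and -8 differ, so these are not the same function on this domain.
verdict: not equivalent; witness: base=-3, step=-3, limit=5


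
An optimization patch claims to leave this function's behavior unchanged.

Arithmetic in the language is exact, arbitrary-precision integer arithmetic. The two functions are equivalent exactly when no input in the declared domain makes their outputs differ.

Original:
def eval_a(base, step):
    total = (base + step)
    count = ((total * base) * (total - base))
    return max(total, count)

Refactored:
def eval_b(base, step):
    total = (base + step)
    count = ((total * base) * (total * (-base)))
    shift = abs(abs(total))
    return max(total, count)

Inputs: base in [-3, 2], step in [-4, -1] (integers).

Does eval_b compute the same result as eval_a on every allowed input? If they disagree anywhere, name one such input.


Input base=1, step=-4: 12 from eval_a versus -3 from eval_b.
verdict: not equivalent; witness: base=1, step=-4


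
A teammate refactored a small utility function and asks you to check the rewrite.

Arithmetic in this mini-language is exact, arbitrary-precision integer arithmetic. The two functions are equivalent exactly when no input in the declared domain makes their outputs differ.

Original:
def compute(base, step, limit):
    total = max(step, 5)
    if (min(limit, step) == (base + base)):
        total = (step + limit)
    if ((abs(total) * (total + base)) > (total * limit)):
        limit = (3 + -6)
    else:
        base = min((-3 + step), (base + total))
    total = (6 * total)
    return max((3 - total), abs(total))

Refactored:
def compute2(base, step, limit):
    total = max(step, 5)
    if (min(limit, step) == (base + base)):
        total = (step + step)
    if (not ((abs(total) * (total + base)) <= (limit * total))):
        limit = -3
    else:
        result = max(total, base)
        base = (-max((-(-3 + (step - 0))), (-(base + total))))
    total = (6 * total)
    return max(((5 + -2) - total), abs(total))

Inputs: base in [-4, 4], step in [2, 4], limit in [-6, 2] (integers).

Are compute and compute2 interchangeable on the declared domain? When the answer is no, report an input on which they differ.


Evaluate both at base=-3, step=2, limit=-6.
compute: total := 5 | (min(limit, step) == (base + base)): true | total := -4 | ((abs(total) * (total + base)) > (total * limit)): false | base := -7 | total := -24 | result 27
compute2: total := 5 | (min(limit, step) == (base + base)): true | total := 4 | (not ((abs(total) * (total + base)) <= (limit * total))): true | limit := -3 | total := 24 | result 24
27 vs 24 — the two versions disagree here.
verdict: not equivalent; witness: base=-3, step=2, limit=-6


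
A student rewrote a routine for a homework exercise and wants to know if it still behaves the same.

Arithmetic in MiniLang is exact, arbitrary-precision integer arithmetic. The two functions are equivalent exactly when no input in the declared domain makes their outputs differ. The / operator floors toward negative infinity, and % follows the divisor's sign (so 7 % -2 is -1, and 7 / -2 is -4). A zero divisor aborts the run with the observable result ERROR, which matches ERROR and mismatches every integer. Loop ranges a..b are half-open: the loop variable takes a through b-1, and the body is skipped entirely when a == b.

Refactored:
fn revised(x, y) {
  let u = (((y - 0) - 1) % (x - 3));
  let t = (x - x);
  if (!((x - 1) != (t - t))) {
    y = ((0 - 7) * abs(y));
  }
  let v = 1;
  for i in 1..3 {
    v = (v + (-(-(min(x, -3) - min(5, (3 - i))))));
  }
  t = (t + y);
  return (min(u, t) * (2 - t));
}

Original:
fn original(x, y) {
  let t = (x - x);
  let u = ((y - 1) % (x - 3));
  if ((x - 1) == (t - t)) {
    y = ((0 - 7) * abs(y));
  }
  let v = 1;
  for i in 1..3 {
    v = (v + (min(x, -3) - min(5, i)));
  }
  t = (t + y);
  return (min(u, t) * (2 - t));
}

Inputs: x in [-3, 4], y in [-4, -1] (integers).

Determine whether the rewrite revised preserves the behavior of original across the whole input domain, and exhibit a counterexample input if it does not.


Although boolean connective usage differs; and arithmetic usage differs; and comparison usage differs; and constant usage differs, 32/32 inputs agree.
verdict: equivalent


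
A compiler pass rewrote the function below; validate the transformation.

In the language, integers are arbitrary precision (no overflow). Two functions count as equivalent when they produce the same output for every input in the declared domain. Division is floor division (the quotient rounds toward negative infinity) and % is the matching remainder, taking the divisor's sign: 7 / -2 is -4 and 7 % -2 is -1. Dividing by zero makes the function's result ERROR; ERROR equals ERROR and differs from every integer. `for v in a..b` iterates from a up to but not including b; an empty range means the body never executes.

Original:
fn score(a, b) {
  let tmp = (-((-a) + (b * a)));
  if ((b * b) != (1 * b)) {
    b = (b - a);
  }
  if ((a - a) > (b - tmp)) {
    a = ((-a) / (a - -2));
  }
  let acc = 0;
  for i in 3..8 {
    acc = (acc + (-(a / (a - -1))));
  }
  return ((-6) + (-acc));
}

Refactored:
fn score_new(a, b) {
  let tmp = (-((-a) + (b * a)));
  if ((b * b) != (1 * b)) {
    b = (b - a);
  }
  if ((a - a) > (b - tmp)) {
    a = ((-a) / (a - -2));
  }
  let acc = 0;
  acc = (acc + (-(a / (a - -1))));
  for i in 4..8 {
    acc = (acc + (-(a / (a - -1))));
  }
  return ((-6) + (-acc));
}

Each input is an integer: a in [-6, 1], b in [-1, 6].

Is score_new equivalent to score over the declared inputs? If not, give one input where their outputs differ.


Side by side, the visible changes include: constant usage differs, plus arithmetic usage differs, plus statement counts differ, plus loop structure differs.
Spot check at a=-3, b=0 — score: tmp := -3 | ((b * b) != (1 * b)): false | ((a - a) > (b - tmp)): false | acc := 0 | iter i=3: | acc := -1 | iter i=4: | acc := -2 | iter i=5: | acc := -3 | iter i=6: | acc := -4 | iter i=7: | acc := -5 | result -1. score_new: tmp := -3 | ((b * b) != (1 * b)): false | ((a - a) > (b - tmp)): false | acc := 0 | acc := -1 | iter i=4: | acc := -2 | iter i=5: | acc := -3 | iter i=6: | acc := -4 | iter i=7: | acc := -5 | result -1. Both give -1.
Checked all 64 inputs in the declared domain: the outputs agree on every one.
verdict: equivalent


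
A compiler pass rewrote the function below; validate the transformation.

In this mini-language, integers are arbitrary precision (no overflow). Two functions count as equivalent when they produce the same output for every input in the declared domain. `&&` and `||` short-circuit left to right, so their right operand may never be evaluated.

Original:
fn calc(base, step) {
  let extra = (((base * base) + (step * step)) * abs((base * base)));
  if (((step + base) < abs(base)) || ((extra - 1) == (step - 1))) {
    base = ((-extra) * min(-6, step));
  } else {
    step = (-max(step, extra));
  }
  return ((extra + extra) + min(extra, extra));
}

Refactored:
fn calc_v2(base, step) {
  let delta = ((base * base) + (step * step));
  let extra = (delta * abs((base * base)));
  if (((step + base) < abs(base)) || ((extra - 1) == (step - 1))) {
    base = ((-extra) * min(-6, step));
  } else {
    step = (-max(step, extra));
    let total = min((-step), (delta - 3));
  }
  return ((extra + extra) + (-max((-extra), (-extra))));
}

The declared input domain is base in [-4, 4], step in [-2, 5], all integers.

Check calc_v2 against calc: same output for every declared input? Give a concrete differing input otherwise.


Although arithmetic usage differs, plus min/max/abs usage differs, plus local variable names differ, plus constant usage differs, plus statement counts differ, 72/72 inputs agree.
verdict: equivalent


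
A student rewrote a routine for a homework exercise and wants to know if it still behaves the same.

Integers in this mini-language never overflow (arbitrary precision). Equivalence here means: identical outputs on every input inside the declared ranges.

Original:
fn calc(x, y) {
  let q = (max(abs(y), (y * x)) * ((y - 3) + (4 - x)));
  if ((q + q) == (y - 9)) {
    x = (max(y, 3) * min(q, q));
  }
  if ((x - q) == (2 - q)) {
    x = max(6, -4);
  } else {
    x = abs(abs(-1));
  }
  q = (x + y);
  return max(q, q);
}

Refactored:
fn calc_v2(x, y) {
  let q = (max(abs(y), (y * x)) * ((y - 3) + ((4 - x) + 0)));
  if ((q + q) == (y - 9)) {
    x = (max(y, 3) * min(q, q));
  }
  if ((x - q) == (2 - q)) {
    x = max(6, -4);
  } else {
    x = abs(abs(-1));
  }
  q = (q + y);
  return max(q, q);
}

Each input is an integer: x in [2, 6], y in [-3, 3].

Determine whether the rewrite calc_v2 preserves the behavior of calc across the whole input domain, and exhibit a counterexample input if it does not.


Not equivalent: x=2, y=-3 separates them (3 vs -15).
calc: q = -12; ((q + q) == (y - 9)) -> false; ((x - q) == (2 - q)) -> true; x = 6; q = 3; return 3
calc_v2: q = -12; ((q + q) == (y - 9)) -> false; ((x - q) == (2 - q)) -> true; x = 6; q = -15; return -15
verdict: not equivalent; witness: x=2, y=-3


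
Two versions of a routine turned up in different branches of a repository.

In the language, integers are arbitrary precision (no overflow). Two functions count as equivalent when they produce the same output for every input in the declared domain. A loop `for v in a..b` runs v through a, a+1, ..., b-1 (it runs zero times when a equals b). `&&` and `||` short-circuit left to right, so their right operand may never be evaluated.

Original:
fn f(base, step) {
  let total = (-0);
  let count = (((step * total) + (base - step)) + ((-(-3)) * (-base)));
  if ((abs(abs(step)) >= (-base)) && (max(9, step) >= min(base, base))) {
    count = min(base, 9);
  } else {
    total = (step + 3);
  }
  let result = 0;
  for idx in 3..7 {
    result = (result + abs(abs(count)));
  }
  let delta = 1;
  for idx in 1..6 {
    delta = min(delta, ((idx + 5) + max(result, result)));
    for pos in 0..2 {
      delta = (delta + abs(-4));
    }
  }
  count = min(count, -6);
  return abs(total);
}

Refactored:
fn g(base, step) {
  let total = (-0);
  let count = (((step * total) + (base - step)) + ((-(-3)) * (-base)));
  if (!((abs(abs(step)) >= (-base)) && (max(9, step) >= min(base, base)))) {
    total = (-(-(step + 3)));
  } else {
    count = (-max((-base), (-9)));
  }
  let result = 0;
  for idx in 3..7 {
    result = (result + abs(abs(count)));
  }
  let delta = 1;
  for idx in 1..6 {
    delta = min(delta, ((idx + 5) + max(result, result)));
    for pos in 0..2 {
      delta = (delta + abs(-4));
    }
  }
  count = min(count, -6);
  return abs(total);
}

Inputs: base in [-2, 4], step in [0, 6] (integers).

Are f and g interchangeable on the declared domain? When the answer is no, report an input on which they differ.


Side by side, the visible changes include: boolean connective usage differs; min/max/abs usage differs.
One worked example (base=4, step=2) — f: total becomes 0; next count becomes -10; next ((abs(abs(step)) >= (-base)) && (max(9, step) >= min(base, base))) evaluates to true; next count becomes 4; next result becomes 0; next at idx=3:; next result becomes 4; next at idx=4:; next result becomes 8; next at idx=5:; next result becomes 12; next at idx=6:; next result becomes 16; next delta becomes 1; next at idx=1:; next delta becomes 1; next at pos=0:; next delta becomes 5; next at pos=1:; next delta becomes 9; next at idx=2:; next delta becomes 9; next at pos=0:; next delta becomes 13; next at pos=1:; next delta becomes 17; next at idx=3:; next delta becomes 17; next at pos=0:; next delta becomes 21; next at pos=1:; next delta becomes 25; next at idx=4:; next delta becomes 25; next at pos=0:; next delta becomes 29; next at pos=1:; next delta becomes 33; next at idx=5:; next delta becomes 26; next at pos=0:; next delta becomes 30; next at pos=1:; next delta becomes 34; next count becomes -6; next final value 0; g: total becomes 0; next count becomes -10; next (!((abs(abs(step)) >= (-base)) && (max(9, step) >= min(base, base)))) evaluates to false; next count becomes 4; next result becomes 0; next at idx=3:; next result becomes 4; next at idx=4:; next result becomes 8; next at idx=5:; next result becomes 12; next at idx=6:; next result becomes 16; next delta becomes 1; next at idx=1:; next delta becomes 1; next at pos=0:; next delta becomes 5; next at pos=1:; next delta becomes 9; next at idx=2:; next delta becomes 9; next at pos=0:; next delta becomes 13; next at pos=1:; next delta becomes 17; next at idx=3:; next delta becomes 17; next at pos=0:; next delta becomes 21; next at pos=1:; next delta becomes 25; next at idx=4:; next delta becomes 25; next at pos=0:; next delta becomes 29; next at pos=1:; next delta becomes 33; next at idx=5:; next delta becomes 26; next at pos=0:; next delta becomes 30; next at pos=1:; next delta becomes 34; next count becomes -6; next final value 0; agreement on 0.
Across all 49 domain points the two functions coincide.
verdict: equivalent


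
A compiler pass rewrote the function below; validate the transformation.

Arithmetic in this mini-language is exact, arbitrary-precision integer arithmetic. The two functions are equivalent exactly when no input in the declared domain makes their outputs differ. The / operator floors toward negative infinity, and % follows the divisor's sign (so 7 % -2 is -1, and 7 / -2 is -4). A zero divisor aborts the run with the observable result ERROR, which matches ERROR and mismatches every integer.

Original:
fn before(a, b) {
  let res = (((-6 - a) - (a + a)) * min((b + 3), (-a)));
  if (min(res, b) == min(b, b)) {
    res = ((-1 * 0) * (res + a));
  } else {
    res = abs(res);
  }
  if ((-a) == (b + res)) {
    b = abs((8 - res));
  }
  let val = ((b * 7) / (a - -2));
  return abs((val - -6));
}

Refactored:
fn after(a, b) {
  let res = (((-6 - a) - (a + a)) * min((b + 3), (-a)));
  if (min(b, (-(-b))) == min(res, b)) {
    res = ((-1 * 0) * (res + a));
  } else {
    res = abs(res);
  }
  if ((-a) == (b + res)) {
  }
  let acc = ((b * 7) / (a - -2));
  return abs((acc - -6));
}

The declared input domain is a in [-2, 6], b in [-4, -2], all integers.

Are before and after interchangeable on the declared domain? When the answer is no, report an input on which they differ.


Input a=-1, b=-2: 41 from before versus 8 from after.
verdict: not equivalent; witness: a=-1, b=-2


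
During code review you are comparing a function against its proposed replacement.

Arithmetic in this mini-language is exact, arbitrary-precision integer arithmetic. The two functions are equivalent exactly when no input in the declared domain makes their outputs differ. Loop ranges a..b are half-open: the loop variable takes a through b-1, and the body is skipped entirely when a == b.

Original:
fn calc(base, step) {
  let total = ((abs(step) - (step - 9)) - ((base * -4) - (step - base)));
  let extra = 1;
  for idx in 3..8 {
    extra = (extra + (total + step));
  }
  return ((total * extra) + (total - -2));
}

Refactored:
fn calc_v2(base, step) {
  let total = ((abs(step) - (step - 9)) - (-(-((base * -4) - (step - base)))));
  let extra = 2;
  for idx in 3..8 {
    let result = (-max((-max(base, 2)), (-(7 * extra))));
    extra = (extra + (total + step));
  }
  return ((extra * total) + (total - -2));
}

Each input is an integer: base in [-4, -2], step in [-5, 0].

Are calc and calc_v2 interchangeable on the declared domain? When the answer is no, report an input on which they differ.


These are not equivalent — on base=-4, step=-5 the outputs split (-24 vs -22).
calc: total := 2 | extra := 1 | iter idx=3: | extra := -2 | iter idx=4: | extra := -5 | iter idx=5: | extra := -8 | iter idx=6: | extra := -11 | iter idx=7: | extra := -14 | result -24
calc_v2: total := 2 | extra := 2 | iter idx=3: | result := 2 | extra := -1 | iter idx=4: | result := -7 | extra := -4 | iter idx=5: | result := -28 | extra := -7 | iter idx=6: | result := -49 | extra := -10 | iter idx=7: | result := -70 | extra := -13 | result -22
verdict: not equivalent; witness: base=-4, step=-5


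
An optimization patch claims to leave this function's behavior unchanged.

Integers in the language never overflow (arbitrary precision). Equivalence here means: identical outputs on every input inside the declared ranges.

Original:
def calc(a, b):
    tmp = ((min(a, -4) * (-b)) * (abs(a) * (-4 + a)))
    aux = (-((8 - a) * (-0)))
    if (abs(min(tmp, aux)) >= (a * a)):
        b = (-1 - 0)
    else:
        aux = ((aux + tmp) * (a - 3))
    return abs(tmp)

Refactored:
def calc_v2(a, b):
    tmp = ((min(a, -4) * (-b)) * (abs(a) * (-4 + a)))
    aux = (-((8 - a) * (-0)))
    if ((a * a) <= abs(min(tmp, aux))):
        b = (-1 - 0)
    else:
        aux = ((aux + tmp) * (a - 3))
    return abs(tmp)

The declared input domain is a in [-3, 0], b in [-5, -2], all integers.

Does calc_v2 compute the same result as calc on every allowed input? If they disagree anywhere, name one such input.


Reading the diff, among the changes: comparison usage differs.
Tracing a=-2, b=-3: calc: tmp becomes 144; next aux becomes 0; next (abs(min(tmp, aux)) >= (a * a)) evaluates to false; next aux becomes -720; next final value 144 | calc_v2: tmp becomes 144; next aux becomes 0; next ((a * a) <= abs(min(tmp, aux))) evaluates to false; next aux becomes -720; next final value 144 — matching result 144.
An exhaustive pass over the 16 declared inputs shows identical outputs.
verdict: equivalent


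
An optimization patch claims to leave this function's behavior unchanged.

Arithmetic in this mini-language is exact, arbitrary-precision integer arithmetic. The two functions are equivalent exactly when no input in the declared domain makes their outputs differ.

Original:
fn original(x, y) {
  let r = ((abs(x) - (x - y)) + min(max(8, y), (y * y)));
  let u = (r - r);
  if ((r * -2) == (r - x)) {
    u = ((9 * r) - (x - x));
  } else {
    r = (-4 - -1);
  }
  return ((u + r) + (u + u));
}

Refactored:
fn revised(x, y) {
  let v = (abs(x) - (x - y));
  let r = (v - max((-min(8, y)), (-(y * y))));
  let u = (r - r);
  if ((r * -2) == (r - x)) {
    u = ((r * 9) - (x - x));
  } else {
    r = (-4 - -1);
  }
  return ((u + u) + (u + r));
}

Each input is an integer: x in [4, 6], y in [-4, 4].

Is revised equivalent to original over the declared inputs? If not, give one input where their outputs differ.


At x=6, y=-2: original gives 56, revised gives -3.
verdict: not equivalent; witness: x=6, y=-2


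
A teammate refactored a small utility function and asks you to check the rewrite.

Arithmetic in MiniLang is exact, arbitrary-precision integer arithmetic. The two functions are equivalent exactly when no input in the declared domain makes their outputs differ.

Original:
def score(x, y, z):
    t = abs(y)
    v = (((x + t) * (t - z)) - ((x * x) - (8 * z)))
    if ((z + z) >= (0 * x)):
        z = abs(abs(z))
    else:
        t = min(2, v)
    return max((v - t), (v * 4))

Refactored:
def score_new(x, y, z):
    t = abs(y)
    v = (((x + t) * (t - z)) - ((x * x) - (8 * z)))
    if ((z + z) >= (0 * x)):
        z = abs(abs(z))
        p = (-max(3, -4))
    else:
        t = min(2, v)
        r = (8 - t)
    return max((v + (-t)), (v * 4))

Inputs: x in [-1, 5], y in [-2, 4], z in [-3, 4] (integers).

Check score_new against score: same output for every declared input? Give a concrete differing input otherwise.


Comparing the listings, the differences include: local variable names differ; and min/max/abs usage differs; and arithmetic usage differs; and constant usage differs; and statement counts differ.
Spot check at x=0, y=-1, z=-2 — score: t=1, then v=-13, then ((z + z) >= (0 * x)) is false, then t=-13, then returns 0. score_new: t=1, then v=-13, then ((z + z) >= (0 * x)) is false, then t=-13, then r=21, then returns 0. Both give 0.
Across all 392 domain points the two functions coincide.
verdict: equivalent


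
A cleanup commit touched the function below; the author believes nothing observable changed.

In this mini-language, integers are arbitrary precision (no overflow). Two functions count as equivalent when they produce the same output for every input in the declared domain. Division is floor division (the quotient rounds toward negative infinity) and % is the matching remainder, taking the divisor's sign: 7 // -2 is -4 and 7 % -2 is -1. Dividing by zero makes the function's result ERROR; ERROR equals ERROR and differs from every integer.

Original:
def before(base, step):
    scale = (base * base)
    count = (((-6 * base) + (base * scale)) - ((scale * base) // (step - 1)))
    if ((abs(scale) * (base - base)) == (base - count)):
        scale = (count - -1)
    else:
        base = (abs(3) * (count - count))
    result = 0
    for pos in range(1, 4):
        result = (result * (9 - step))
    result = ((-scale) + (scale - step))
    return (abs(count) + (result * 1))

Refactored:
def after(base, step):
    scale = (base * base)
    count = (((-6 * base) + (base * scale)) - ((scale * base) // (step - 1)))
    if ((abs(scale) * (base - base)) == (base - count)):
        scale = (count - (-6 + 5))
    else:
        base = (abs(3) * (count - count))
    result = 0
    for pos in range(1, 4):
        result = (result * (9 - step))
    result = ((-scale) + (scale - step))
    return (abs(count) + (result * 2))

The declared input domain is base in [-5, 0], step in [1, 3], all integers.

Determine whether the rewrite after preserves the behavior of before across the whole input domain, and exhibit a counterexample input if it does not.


These are not equivalent — on base=-5, step=2 the outputs split (28 vs 26).
before: scale=25, then count=30, then ((abs(scale) * (base - base)) == (base - count)) is false, then base=0, then result=0, then (pos=1), then result=0, then (pos=2), then result=0, then (pos=3), then result=0, then result=-2, then returns 28
after: scale=25, then count=30, then ((abs(scale) * (base - base)) == (base - count)) is false, then base=0, then result=0, then (pos=1), then result=0, then (pos=2), then result=0, then (pos=3), then result=0, then result=-2, then returns 26
verdict: not equivalent; witness: base=-5, step=2


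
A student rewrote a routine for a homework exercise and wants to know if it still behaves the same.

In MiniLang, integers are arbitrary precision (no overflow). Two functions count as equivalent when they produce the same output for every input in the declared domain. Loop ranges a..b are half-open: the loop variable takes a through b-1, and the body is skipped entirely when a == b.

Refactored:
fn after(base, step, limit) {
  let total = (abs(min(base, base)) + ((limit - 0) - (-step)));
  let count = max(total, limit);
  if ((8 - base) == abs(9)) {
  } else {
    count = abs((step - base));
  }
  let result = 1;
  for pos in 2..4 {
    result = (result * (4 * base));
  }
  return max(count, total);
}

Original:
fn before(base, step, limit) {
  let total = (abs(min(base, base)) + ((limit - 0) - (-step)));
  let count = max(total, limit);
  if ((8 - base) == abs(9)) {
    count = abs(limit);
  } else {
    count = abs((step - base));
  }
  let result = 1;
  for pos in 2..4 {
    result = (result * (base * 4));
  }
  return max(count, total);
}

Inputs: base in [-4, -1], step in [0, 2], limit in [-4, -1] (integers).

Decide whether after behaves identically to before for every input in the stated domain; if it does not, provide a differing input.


There is a counterexample at base=-1, step=0, limit=-4: 4 on one side, -3 on the other.
before: total := -3 | count := -3 | ((8 - base) == abs(9)): true | count := 4 | result := 1 | iter pos=2: | result := -4 | iter pos=3: | result := 16 | result 4
after: total := -3 | count := -3 | ((8 - base) == abs(9)): true | result := 1 | iter pos=2: | result := -4 | iter pos=3: | result := 16 | result -3
verdict: not equivalent; witness: base=-1, step=0, limit=-4


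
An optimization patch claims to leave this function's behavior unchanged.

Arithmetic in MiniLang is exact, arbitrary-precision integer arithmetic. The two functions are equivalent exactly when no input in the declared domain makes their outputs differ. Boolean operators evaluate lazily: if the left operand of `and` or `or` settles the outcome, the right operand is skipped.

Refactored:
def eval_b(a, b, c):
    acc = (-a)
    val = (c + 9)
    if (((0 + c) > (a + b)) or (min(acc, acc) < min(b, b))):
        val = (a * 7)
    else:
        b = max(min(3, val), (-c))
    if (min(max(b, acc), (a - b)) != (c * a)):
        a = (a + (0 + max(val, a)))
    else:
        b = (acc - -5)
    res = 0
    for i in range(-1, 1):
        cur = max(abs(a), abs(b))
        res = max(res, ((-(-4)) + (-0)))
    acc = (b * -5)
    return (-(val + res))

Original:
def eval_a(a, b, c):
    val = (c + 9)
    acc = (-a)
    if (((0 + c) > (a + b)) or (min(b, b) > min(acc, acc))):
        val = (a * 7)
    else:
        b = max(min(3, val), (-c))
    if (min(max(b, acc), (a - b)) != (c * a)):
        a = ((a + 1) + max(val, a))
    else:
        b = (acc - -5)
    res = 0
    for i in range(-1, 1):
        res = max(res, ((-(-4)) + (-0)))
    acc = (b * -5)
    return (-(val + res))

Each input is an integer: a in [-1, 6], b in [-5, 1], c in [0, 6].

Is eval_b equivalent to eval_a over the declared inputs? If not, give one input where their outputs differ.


Although `1` became `0`, no input in the stated domain can expose it; all 392 inputs agree.
verdict: equivalent


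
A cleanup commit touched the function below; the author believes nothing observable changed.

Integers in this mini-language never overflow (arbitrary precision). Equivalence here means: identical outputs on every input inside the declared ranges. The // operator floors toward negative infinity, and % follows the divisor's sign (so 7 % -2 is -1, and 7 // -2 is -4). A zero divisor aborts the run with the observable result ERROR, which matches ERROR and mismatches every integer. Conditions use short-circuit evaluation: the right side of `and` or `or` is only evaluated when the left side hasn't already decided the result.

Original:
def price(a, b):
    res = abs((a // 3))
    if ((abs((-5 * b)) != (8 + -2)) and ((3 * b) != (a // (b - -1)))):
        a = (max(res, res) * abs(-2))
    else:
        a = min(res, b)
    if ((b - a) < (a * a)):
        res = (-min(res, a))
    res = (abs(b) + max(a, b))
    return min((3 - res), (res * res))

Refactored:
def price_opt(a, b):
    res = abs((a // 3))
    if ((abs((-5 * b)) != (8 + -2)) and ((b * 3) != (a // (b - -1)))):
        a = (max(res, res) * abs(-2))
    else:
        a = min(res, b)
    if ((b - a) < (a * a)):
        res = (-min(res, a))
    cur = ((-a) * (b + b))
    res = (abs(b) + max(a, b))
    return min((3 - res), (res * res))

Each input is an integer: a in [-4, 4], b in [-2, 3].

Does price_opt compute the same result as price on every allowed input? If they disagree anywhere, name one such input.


Behavior is preserved: although local variable names differ; also statement counts differ; also arithmetic usage differs, the outputs never diverge.
Spot check at a=0, b=0 — price: res := 0 | ((abs((-5 * b)) != (8 + -2)) and ((3 * b) != (a // (b - -1)))): false | a := 0 | ((b - a) < (a * a)): false | res := 0 | result 0. price_opt: res := 0 | ((abs((-5 * b)) != (8 + -2)) and ((b * 3) != (a // (b - -1)))): false | a := 0 | ((b - a) < (a * a)): false | cur := 0 | res := 0 | result 0. Both give 0.
An exhaustive pass over the 54 declared inputs shows identical outputs.
verdict: equivalent


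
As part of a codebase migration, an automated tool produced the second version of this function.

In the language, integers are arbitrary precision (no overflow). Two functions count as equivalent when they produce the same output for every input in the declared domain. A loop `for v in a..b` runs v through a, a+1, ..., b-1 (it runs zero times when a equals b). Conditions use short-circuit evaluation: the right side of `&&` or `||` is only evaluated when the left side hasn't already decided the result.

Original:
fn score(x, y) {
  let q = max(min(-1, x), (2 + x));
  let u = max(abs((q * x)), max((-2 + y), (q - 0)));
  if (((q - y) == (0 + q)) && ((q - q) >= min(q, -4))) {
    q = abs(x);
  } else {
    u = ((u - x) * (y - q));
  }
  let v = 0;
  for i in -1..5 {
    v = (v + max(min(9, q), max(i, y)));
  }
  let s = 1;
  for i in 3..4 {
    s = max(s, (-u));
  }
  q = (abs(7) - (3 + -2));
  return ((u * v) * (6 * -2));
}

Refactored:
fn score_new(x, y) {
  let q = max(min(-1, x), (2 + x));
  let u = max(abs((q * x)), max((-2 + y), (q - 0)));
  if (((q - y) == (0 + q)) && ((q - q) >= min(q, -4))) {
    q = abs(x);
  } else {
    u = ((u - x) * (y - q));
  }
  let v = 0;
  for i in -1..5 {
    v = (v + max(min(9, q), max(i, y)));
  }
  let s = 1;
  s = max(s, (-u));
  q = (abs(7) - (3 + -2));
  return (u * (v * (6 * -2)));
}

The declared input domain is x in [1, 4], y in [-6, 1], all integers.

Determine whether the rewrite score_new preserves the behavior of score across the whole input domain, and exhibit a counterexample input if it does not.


Changes here: loop structure differs; statement counts differ; the full 32-point sweep finds no disagreement.
verdict: equivalent


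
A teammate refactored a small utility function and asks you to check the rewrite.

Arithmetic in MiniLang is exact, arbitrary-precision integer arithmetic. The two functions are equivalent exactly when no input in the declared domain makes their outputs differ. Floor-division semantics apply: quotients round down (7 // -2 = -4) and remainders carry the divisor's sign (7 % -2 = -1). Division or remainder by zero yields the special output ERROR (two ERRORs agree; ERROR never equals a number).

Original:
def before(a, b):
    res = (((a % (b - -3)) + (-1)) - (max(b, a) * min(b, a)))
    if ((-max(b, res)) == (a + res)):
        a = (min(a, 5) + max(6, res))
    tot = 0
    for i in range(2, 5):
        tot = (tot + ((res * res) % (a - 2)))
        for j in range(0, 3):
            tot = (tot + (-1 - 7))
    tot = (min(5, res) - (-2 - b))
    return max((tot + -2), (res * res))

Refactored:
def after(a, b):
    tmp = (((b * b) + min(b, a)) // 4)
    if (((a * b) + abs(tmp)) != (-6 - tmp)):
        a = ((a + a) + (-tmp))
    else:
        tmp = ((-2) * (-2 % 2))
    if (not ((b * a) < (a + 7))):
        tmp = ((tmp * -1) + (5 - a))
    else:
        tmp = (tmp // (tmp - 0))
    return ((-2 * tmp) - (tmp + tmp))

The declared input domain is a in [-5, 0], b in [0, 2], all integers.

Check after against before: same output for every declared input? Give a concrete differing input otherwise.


Consider the input a=-5, b=0.
before: res becomes 0; next ((-max(b, res)) == (a + res)) evaluates to false; next tot becomes 0; next at i=2:; next tot becomes 0; next at j=0:; next tot becomes -8; next at j=1:; next tot becomes -16; next at j=2:; next tot becomes -24; next at i=3:; next tot becomes -24; next at j=0:; next tot becomes -32; next at j=1:; next tot becomes -40; next at j=2:; next tot becomes -48; next at i=4:; next tot becomes -48; next at j=0:; next tot becomes -56; next at j=1:; next tot becomes -64; next at j=2:; next tot becomes -72; next tot becomes 2; next final value 0
after: tmp becomes -2; next (((a * b) + abs(tmp)) != (-6 - tmp)) evaluates to true; next a becomes -8; next (not ((b * a) < (a + 7))) evaluates to true; next tmp becomes 15; next final value -60
0 against -60: the behavior changed.
verdict: not equivalent; witness: a=-5, b=0


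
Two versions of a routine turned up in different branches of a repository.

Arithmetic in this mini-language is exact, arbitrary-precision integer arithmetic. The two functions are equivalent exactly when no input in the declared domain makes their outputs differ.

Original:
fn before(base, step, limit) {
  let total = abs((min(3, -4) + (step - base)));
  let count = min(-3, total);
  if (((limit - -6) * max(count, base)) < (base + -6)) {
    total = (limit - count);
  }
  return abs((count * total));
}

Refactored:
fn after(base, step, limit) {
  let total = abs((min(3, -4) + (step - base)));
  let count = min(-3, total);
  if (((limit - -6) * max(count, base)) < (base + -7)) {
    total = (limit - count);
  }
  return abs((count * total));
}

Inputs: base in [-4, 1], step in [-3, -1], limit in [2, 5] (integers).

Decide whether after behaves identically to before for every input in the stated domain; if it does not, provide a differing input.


Not equivalent: base=-1, step=-3, limit=2 separates them (15 vs 18).
before: total=6, then count=-3, then (((limit - -6) * max(count, base)) < (base + -6)) is true, then total=5, then returns 15
after: total=6, then count=-3, then (((limit - -6) * max(count, base)) < (base + -7)) is false, then returns 18
verdict: not equivalent; witness: base=-1, step=-3, limit=2


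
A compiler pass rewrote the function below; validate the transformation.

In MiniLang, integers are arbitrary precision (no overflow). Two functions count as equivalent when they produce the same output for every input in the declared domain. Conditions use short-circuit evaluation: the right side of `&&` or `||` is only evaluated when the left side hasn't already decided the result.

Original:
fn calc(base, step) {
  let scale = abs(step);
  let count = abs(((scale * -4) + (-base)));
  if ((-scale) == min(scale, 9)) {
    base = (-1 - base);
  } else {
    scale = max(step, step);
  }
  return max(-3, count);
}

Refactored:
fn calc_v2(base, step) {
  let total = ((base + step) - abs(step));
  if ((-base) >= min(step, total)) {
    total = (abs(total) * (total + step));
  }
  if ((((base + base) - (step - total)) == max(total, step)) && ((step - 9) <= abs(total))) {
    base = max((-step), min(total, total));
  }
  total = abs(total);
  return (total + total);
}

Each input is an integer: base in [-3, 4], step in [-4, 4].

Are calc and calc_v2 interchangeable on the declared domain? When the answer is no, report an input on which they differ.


Evaluate both at base=-3, step=-4.
calc: scale := 4 | count := 13 | ((-scale) == min(scale, 9)): false | scale := -4 | result 13
calc_v2: total := -11 | ((-base) >= min(step, total)): true | total := -165 | ((((base + base) - (step - total)) == max(total, step)) && ((step - 9) <= abs(total))): false | total := 165 | result 330
13 vs 330 — the two versions disagree here.
verdict: not equivalent; witness: base=-3, step=-4


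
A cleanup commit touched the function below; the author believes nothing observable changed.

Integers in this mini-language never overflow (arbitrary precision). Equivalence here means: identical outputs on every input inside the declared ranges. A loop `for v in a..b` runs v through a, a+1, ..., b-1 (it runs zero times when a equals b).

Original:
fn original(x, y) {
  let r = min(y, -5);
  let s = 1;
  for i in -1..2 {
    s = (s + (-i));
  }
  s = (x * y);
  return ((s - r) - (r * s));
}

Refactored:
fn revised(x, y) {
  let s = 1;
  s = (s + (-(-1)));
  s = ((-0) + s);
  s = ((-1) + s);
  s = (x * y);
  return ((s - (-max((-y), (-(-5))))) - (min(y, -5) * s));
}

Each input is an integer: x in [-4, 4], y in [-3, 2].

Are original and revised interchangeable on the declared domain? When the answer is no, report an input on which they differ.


Comparing the listings, the differences include: local variable names differ, loop structure differs, min/max/abs usage differs, constant usage differs, arithmetic usage differs.
One worked example (x=2, y=-1) — original: r = -5; s = 1; [i=-1]; s = 2; [i=0]; s = 2; [i=1]; s = 1; s = -2; return -7; revised: s = 1; s = 2; s = 2; s = 1; s = -2; return -7; agreement on -7.
Sweeping the whole domain (54 inputs) finds no disagreement.
verdict: equivalent


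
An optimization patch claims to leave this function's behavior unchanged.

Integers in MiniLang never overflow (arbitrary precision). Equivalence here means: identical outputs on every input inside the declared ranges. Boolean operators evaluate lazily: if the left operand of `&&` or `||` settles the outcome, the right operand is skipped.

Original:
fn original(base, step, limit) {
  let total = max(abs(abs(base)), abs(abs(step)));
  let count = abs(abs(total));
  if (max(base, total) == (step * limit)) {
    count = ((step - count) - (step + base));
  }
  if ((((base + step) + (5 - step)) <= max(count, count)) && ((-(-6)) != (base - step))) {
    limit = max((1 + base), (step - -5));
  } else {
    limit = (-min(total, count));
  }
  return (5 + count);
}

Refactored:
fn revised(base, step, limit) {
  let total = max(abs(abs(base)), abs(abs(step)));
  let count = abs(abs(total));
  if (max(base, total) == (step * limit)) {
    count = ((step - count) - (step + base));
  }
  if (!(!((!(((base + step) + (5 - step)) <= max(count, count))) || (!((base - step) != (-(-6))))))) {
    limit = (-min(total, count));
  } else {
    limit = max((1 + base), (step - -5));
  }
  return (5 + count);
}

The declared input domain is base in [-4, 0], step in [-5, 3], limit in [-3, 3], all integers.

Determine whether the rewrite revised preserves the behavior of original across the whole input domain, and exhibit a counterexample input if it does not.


The two versions differ — the changes include boolean connective usage differs.
Spot check at base=-2, step=-2, limit=-3 — original: total becomes 2; next count becomes 2; next (max(base, total) == (step * limit)) evaluates to false; next ((((base + step) + (5 - step)) <= max(count, count)) && ((-(-6)) != (base - step))) evaluates to false; next limit becomes -2; next final value 7. revised: total becomes 2; next count becomes 2; next (max(base, total) == (step * limit)) evaluates to false; next (!(!((!(((base + step) + (5 - step)) <= max(count, count))) || (!((base - step) != (-(-6))))))) evaluates to true; next limit becomes -2; next final value 7. Both give 7.
Checked all 315 inputs in the declared domain: the outputs agree on every one.
verdict: equivalent


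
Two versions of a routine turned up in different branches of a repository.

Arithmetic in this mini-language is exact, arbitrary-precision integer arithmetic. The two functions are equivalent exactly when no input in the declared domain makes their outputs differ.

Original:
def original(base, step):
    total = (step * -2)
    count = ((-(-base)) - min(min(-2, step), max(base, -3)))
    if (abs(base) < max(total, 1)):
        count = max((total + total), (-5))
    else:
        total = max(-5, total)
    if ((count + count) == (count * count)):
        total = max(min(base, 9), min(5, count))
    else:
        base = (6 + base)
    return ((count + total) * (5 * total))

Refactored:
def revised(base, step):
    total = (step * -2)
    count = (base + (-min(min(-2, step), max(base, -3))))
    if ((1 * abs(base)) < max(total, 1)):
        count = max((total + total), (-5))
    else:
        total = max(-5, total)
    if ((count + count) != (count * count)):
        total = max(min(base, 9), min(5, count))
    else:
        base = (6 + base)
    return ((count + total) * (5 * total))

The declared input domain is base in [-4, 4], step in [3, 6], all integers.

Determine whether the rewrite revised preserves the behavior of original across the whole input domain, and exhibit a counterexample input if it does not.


Run the pair on base=-4, step=3.
original: total=-6, then count=-1, then (abs(base) < max(total, 1)) is false, then total=-5, then ((count + count) == (count * count)) is false, then base=2, then returns 150
revised: total=-6, then count=-1, then ((1 * abs(base)) < max(total, 1)) is false, then total=-5, then ((count + count) != (count * count)) is true, then total=-1, then returns 10
150 against 10: the behavior changed.
verdict: not equivalent; witness: base=-4, step=3
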